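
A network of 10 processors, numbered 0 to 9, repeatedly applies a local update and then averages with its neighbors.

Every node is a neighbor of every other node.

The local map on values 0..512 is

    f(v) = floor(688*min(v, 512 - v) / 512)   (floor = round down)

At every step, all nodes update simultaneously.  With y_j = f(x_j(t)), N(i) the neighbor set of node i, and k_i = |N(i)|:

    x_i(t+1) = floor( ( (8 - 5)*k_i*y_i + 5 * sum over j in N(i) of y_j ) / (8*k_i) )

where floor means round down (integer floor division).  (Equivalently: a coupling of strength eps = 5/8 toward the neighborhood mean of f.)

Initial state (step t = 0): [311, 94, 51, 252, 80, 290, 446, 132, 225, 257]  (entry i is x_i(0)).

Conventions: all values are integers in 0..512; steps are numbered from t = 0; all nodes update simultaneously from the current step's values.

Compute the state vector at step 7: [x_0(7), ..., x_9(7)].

Simulating step by step:
t=0: [311, 94, 51, 252, 80, 290, 446, 132, 225, 257]
t=1: [229, 185, 167, 250, 179, 238, 173, 201, 239, 251]
t=2: [290, 272, 265, 299, 270, 294, 267, 279, 294, 299]
t=3: [304, 311, 314, 300, 312, 302, 314, 309, 302, 300]
t=4: [276, 273, 272, 277, 273, 277, 272, 274, 277, 277]
t=5: [317, 319, 319, 317, 319, 317, 319, 318, 317, 317]
t=6: [261, 260, 260, 261, 260, 261, 260, 260, 261, 261]
t=7: [337, 337, 337, 337, 337, 337, 337, 337, 337, 337]

Answer: [337, 337, 337, 337, 337, 337, 337, 337, 337, 337]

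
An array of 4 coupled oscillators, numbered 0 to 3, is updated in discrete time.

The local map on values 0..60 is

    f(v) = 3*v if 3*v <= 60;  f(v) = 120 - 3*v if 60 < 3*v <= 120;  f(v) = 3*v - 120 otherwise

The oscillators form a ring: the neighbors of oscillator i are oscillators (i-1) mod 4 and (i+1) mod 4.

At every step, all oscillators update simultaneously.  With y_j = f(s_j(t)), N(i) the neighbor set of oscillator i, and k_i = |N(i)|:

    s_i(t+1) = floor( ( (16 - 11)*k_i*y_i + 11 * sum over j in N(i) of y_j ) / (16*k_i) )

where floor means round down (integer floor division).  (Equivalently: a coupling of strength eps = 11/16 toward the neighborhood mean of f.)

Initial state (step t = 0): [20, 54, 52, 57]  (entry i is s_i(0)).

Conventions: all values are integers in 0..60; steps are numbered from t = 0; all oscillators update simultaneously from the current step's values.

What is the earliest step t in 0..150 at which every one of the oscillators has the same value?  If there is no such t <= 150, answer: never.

Answer: never
Key observation: The state at step 14 reappears at step 26 — the system is in a cycle of period 12 from step 14 on.  No step 0..26 is synchronized, and the cycle repeats forever, so no step up to 150 (or ever) has all oscillators equal.

Derivation:
t=0: [20, 54, 52, 57]  (not all equal)
t=1: [50, 46, 43, 48]  (not all equal)
t=2: [23, 19, 17, 20]  (not all equal)
t=3: [56, 52, 56, 53]  (not all equal)
t=4: [40, 44, 40, 45]  (not all equal)
t=5: [9, 3, 9, 4]  (not all equal)
t=6: [15, 21, 15, 22]  (not all equal)
t=7: [52, 48, 52, 47]  (not all equal)
t=8: [26, 32, 26, 31]  (not all equal)
t=9: [30, 36, 30, 37]  (not all equal)
t=10: [16, 24, 16, 23]  (not all equal)
t=11: [49, 48, 49, 48]  (not all equal)
t=12: [24, 26, 24, 26]  (not all equal)
t=13: [43, 46, 43, 46]  (not all equal)
t=14: [15, 11, 15, 11]  (not all equal)
t=15: [36, 41, 36, 41]  (not all equal)
t=16: [5, 9, 5, 9]  (not all equal)
t=17: [23, 18, 23, 18]  (not all equal)
t=18: [53, 51, 53, 51]  (not all equal)
t=19: [34, 37, 34, 37]  (not all equal)
t=20: [11, 15, 11, 15]  (not all equal)
t=21: [41, 36, 41, 36]  (not all equal)
t=22: [9, 5, 9, 5]  (not all equal)
t=23: [18, 23, 18, 23]  (not all equal)
t=24: [51, 53, 51, 53]  (not all equal)
t=25: [37, 34, 37, 34]  (not all equal)
t=26: [15, 11, 15, 11]  (not all equal)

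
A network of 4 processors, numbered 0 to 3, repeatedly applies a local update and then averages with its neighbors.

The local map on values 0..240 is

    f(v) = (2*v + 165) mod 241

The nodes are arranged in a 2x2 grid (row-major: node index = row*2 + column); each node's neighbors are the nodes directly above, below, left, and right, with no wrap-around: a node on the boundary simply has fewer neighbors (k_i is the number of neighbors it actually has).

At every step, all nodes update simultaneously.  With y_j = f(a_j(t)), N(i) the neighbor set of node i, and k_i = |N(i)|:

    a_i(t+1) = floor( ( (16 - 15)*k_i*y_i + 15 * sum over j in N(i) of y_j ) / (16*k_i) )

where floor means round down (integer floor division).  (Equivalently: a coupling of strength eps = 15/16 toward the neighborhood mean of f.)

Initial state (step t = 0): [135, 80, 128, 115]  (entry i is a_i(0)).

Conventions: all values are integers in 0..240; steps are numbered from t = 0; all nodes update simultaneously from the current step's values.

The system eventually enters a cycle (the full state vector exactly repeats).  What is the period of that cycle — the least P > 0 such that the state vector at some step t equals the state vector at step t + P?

Simulating step by step:
t=0: [135, 80, 128, 115]
t=1: [135, 168, 174, 133]
t=2: [35, 181, 181, 35]
t=3: [56, 223, 223, 56]
t=4: [123, 41, 41, 123]
t=5: [16, 159, 159, 16]
t=6: [13, 184, 184, 13]
t=7: [59, 182, 182, 59]
t=8: [46, 42, 42, 46]
t=9: [8, 15, 15, 8]
t=10: [194, 181, 181, 194]
t=11: [46, 69, 69, 46]
t=12: [59, 18, 18, 59]
t=13: [191, 51, 51, 191]
t=14: [28, 62, 62, 28]
t=15: [58, 210, 210, 58]
t=16: [99, 43, 43, 99]
t=17: [17, 115, 115, 17]
t=18: [156, 196, 196, 156]
t=19: [85, 225, 225, 85]
t=20: [130, 96, 96, 130]
t=21: [120, 179, 179, 120]
t=22: [48, 156, 156, 48]
t=23: [222, 33, 33, 222]
t=24: [224, 133, 133, 224]
t=25: [186, 134, 134, 186]
t=26: [183, 63, 63, 183]
t=27: [49, 49, 49, 49]
t=28: [22, 22, 22, 22]
t=29: [209, 209, 209, 209]
t=30: [101, 101, 101, 101]
t=31: [126, 126, 126, 126]
t=32: [176, 176, 176, 176]
t=33: [35, 35, 35, 35]
t=34: [235, 235, 235, 235]
t=35: [153, 153, 153, 153]
t=36: [230, 230, 230, 230]
t=37: [143, 143, 143, 143]
t=38: [210, 210, 210, 210]
t=39: [103, 103, 103, 103]
t=40: [130, 130, 130, 130]
t=41: [184, 184, 184, 184]
t=42: [51, 51, 51, 51]
t=43: [26, 26, 26, 26]
t=44: [217, 217, 217, 217]
t=45: [117, 117, 117, 117]
t=46: [158, 158, 158, 158]
t=47: [240, 240, 240, 240]
t=48: [163, 163, 163, 163]
t=49: [9, 9, 9, 9]
t=50: [183, 183, 183, 183]
t=51: [49, 49, 49, 49]

Answer: 24
Key observation: The state at step 27, [49, 49, 49, 49], reappears at step 51 — and no state repeats earlier — so the cycle the system enters has period 24.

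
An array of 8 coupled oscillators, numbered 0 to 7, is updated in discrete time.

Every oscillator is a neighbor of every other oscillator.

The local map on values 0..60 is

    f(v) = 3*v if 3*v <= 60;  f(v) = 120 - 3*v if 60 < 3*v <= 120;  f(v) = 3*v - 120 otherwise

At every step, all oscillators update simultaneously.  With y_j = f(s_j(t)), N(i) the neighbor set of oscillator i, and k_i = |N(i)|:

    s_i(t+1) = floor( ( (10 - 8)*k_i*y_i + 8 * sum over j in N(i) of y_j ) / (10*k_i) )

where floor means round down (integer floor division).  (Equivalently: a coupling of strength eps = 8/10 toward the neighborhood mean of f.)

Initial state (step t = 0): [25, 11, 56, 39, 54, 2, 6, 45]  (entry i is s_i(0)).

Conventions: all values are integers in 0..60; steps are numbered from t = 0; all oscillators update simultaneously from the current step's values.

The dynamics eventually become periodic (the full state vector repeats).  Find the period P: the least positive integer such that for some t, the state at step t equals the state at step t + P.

Answer: 4
Key observation: The state at step 3, [6, 6, 6, 6, 6, 6, 6, 6], reappears at step 7 — and no state repeats earlier — so the cycle the system enters has period 4.

Derivation:
t=0: [25, 11, 56, 39, 54, 2, 6, 45]
t=1: [27, 26, 28, 24, 27, 24, 25, 25]
t=2: [42, 42, 42, 43, 42, 43, 42, 42]
t=3: [6, 6, 6, 6, 6, 6, 6, 6]
t=4: [18, 18, 18, 18, 18, 18, 18, 18]
t=5: [54, 54, 54, 54, 54, 54, 54, 54]
t=6: [42, 42, 42, 42, 42, 42, 42, 42]
t=7: [6, 6, 6, 6, 6, 6, 6, 6]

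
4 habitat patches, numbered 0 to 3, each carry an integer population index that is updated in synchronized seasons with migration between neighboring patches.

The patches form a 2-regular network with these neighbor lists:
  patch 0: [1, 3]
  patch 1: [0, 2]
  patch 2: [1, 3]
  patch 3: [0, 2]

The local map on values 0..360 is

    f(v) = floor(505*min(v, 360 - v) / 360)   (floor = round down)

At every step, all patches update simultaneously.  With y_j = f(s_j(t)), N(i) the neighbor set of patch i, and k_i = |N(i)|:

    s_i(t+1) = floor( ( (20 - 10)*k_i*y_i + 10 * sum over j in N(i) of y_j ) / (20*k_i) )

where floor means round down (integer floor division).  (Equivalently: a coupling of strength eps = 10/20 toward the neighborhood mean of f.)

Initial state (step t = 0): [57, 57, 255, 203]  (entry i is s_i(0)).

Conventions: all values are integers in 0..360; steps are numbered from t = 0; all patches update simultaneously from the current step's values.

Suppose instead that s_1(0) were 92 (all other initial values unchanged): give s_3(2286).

Simulating step by step:
t=0: [57, 92, 255, 203]
t=1: [126, 121, 160, 166]
t=2: [188, 184, 212, 216]
t=3: [232, 235, 215, 213]
t=4: [184, 183, 196, 198]
t=5: [241, 243, 233, 232]
t=6: [168, 168, 174, 175]
t=7: [237, 237, 242, 242]
t=8: [170, 170, 166, 166]
t=9: [236, 236, 233, 233]
t=10: [174, 174, 176, 176]
t=11: [244, 244, 245, 245]
t=12: [161, 161, 161, 161]
t=13: [225, 225, 225, 225]
t=14: [189, 189, 189, 189]
t=15: [239, 239, 239, 239]
t=16: [169, 169, 169, 169]
t=17: [237, 237, 237, 237]
t=18: [172, 172, 172, 172]
t=19: [241, 241, 241, 241]
t=20: [166, 166, 166, 166]
t=21: [232, 232, 232, 232]
t=22: [179, 179, 179, 179]
t=23: [251, 251, 251, 251]
t=24: [152, 152, 152, 152]
t=25: [213, 213, 213, 213]
t=26: [206, 206, 206, 206]
t=27: [216, 216, 216, 216]
t=28: [202, 202, 202, 202]
t=29: [221, 221, 221, 221]
t=30: [194, 194, 194, 194]
t=31: [232, 232, 232, 232]

Answer: s_3(2286) = 206
Key observation: The state at step 21, [232, 232, 232, 232], reappears at step 31: the system is in a cycle of period 10 from step 21 on.  Therefore the state at step 2286 equals the state at step 21 + ((2286 - 21) mod 10) = 26, which is [206, 206, 206, 206].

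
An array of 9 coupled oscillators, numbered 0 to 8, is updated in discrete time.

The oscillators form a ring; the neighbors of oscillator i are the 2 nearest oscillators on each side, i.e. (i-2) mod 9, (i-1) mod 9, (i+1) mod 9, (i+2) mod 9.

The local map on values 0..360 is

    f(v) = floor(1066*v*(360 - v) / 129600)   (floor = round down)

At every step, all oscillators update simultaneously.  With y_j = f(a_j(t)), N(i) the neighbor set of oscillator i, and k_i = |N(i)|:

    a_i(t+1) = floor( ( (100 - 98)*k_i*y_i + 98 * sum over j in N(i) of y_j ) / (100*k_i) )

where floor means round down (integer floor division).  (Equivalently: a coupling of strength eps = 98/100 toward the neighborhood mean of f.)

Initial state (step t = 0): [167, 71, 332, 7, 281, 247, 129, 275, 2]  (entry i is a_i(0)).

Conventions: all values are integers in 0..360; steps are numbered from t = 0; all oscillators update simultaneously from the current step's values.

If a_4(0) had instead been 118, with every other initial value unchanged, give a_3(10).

Simulating step by step:
t=0: [167, 71, 332, 7, 118, 247, 129, 275, 2]
t=1: [113, 93, 169, 173, 144, 173, 166, 186, 213]
t=2: [247, 253, 239, 247, 265, 262, 261, 254, 241]
t=3: [228, 232, 222, 219, 221, 217, 218, 221, 221]
t=4: [249, 250, 249, 250, 253, 252, 252, 252, 249]
t=5: [225, 226, 225, 224, 224, 223, 223, 224, 224]
t=6: [249, 249, 249, 249, 250, 250, 250, 250, 249]
t=7: [226, 227, 226, 226, 226, 226, 226, 226, 226]
t=8: [248, 248, 248, 248, 249, 249, 249, 249, 248]
t=9: [227, 228, 227, 227, 227, 227, 227, 227, 227]
t=10: [247, 247, 247, 247, 248, 248, 248, 248, 247]

Answer: a_3(10) = 247
Key observation: This trace re-runs the system from the modified initial state.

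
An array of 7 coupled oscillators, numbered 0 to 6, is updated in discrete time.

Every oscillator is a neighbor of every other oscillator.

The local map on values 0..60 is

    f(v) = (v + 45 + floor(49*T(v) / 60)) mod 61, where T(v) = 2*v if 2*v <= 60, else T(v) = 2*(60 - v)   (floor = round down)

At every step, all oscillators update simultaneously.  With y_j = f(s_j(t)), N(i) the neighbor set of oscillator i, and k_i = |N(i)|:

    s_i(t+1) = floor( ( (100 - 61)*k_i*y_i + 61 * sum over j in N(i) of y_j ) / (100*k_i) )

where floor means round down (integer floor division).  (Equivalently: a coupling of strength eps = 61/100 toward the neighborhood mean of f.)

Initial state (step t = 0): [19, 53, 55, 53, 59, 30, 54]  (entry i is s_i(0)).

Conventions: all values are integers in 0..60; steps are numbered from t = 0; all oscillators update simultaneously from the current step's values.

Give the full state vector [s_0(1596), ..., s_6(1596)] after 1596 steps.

Answer: [50, 50, 50, 50, 50, 50, 50]
Key observation: The state at step 6, [50, 50, 50, 50, 50, 50, 50], reappears at step 7: the system is in a cycle of period 1 from step 6 on.  Therefore the state at step 1596 equals the state at step 6 + ((1596 - 6) mod 1) = 6, which is [50, 50, 50, 50, 50, 50, 50].

Derivation:
t=0: [19, 53, 55, 53, 59, 30, 54]
t=1: [37, 41, 41, 41, 40, 28, 41]
t=2: [56, 56, 56, 56, 56, 56, 56]
t=3: [46, 46, 46, 46, 46, 46, 46]
t=4: [52, 52, 52, 52, 52, 52, 52]
t=5: [49, 49, 49, 49, 49, 49, 49]
t=6: [50, 50, 50, 50, 50, 50, 50]
t=7: [50, 50, 50, 50, 50, 50, 50]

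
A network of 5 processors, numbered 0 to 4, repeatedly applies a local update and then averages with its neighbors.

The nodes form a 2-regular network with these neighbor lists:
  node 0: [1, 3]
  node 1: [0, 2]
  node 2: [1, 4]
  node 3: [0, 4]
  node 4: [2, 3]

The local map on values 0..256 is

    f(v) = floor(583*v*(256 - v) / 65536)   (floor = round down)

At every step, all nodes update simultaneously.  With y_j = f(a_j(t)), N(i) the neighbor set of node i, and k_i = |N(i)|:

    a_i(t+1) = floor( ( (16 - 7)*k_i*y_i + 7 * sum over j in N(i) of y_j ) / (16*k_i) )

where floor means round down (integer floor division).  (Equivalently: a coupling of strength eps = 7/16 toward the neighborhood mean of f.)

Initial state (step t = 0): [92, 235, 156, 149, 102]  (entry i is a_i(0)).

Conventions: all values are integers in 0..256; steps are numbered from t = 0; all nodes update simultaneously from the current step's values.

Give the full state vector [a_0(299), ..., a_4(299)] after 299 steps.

Answer: [143, 143, 143, 143, 143]
Key observation: The state at step 4, [143, 143, 143, 143, 143], reappears at step 5: the system is in a cycle of period 1 from step 4 on.  Therefore the state at step 299 equals the state at step 4 + ((299 - 4) mod 1) = 4, which is [143, 143, 143, 143, 143].

Derivation:
t=0: [92, 235, 156, 149, 102]
t=1: [115, 83, 117, 139, 139]
t=2: [140, 134, 140, 144, 144]
t=3: [144, 144, 144, 143, 143]
t=4: [143, 143, 143, 143, 143]
t=5: [143, 143, 143, 143, 143]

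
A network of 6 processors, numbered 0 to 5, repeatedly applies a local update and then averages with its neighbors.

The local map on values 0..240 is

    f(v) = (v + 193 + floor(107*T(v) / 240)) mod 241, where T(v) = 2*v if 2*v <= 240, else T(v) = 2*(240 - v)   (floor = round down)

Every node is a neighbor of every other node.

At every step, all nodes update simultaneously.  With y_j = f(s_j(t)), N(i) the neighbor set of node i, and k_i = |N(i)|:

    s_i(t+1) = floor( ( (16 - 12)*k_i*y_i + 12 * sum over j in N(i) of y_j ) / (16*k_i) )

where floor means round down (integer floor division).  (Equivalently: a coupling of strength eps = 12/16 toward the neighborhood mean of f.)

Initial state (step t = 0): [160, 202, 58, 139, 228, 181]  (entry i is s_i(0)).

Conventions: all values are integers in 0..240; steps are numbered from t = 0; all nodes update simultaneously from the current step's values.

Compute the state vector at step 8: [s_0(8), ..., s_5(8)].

Answer: [186, 186, 186, 186, 186, 186]

Derivation:
t=0: [160, 202, 58, 139, 228, 181]
t=1: [166, 166, 154, 166, 167, 166]
t=2: [183, 183, 182, 183, 183, 183]
t=3: [185, 185, 185, 185, 185, 185]
t=4: [186, 186, 186, 186, 186, 186]
t=5: [186, 186, 186, 186, 186, 186]
t=6: [186, 186, 186, 186, 186, 186]
t=7: [186, 186, 186, 186, 186, 186]
t=8: [186, 186, 186, 186, 186, 186]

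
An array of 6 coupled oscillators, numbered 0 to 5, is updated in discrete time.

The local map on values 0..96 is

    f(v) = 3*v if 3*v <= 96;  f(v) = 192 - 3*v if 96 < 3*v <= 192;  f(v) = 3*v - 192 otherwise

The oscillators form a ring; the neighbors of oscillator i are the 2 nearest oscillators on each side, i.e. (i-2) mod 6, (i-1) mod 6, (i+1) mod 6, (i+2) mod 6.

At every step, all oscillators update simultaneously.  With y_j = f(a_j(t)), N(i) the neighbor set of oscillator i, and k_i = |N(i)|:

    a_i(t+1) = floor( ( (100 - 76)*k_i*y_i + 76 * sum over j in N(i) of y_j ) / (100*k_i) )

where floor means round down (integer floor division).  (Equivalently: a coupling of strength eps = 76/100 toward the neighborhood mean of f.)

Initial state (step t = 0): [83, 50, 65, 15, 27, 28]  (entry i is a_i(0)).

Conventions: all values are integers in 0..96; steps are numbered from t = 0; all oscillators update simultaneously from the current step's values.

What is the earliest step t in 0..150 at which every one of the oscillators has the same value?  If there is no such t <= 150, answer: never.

Simulating step by step:
t=0: [83, 50, 65, 15, 27, 28]  (not all equal)
t=1: [53, 45, 43, 50, 55, 62]  (not all equal)
t=2: [36, 41, 45, 39, 33, 31]  (not all equal)
t=3: [79, 75, 74, 77, 81, 83]  (not all equal)
t=4: [43, 40, 39, 41, 44, 45]  (not all equal)
t=5: [65, 67, 68, 66, 64, 63]  (not all equal)
t=6: [5, 6, 6, 6, 4, 4]  (not all equal)
t=7: [15, 16, 16, 15, 14, 14]  (not all equal)
t=8: [45, 45, 45, 45, 44, 44]  (not all equal)
t=9: [58, 57, 57, 58, 58, 58]  (not all equal)
t=10: [19, 19, 19, 19, 18, 18]  (not all equal)
t=11: [55, 56, 56, 55, 55, 55]  (not all equal)
t=12: [25, 25, 25, 25, 26, 26]  (not all equal)
t=13: [76, 75, 75, 76, 76, 76]  (not all equal)
t=14: [34, 34, 34, 34, 35, 35]  (not all equal)
t=15: [88, 89, 89, 88, 88, 88]  (not all equal)
t=16: [73, 73, 73, 73, 72, 72]  (not all equal)
t=17: [25, 26, 26, 25, 25, 25]  (not all equal)
t=18: [76, 76, 76, 76, 75, 75]  (not all equal)
t=19: [34, 35, 35, 34, 34, 34]  (not all equal)
t=20: [88, 88, 88, 88, 89, 89]  (not all equal)
t=21: [73, 72, 72, 73, 73, 73]  (not all equal)
t=22: [25, 25, 25, 25, 26, 26]  (not all equal)

Answer: never
Key observation: The state at step 12 reappears at step 22 — the system is in a cycle of period 10 from step 12 on.  No step 0..22 is synchronized, and the cycle repeats forever, so no step up to 150 (or ever) has all oscillators equal.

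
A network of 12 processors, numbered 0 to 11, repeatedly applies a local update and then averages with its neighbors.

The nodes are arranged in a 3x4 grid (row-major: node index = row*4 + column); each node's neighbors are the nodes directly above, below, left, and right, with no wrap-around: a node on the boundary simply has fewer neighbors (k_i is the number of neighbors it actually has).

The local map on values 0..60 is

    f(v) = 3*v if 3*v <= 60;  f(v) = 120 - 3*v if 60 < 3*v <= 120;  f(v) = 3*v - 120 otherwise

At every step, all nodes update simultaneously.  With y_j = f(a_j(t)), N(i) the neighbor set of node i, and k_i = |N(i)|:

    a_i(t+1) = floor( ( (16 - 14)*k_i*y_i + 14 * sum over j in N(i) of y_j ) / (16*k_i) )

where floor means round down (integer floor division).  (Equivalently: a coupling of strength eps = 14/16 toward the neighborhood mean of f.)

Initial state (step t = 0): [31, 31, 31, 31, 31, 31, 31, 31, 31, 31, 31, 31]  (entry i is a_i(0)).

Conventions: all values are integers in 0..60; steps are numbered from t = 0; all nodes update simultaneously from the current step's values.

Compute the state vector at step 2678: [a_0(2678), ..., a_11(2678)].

Answer: [39, 39, 39, 39, 39, 39, 39, 39, 39, 39, 39, 39]
Key observation: The state at step 1, [27, 27, 27, 27, 27, 27, 27, 27, 27, 27, 27, 27], reappears at step 5: the system is in a cycle of period 4 from step 1 on.  Therefore the state at step 2678 equals the state at step 1 + ((2678 - 1) mod 4) = 2, which is [39, 39, 39, 39, 39, 39, 39, 39, 39, 39, 39, 39].

Derivation:
t=0: [31, 31, 31, 31, 31, 31, 31, 31, 31, 31, 31, 31]
t=1: [27, 27, 27, 27, 27, 27, 27, 27, 27, 27, 27, 27]
t=2: [39, 39, 39, 39, 39, 39, 39, 39, 39, 39, 39, 39]
t=3: [3, 3, 3, 3, 3, 3, 3, 3, 3, 3, 3, 3]
t=4: [9, 9, 9, 9, 9, 9, 9, 9, 9, 9, 9, 9]
t=5: [27, 27, 27, 27, 27, 27, 27, 27, 27, 27, 27, 27]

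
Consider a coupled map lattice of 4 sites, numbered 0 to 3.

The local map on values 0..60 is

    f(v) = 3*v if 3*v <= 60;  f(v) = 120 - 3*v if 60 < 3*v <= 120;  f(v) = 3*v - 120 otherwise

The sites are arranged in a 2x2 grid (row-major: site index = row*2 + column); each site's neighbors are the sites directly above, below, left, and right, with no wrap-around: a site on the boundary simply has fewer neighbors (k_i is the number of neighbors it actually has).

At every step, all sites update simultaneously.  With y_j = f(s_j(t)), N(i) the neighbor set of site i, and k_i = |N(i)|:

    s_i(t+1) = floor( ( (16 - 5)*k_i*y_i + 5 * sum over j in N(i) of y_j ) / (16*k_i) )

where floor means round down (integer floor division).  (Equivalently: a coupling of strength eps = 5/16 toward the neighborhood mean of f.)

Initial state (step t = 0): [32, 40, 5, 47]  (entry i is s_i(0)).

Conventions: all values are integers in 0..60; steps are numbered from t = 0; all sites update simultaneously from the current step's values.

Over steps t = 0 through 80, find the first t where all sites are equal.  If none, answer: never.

Simulating step by step:
t=0: [32, 40, 5, 47]  (not all equal)
t=1: [18, 7, 17, 16]  (not all equal)
t=2: [48, 30, 51, 44]  (not all equal)
t=3: [26, 26, 28, 18]  (not all equal)
t=4: [41, 43, 39, 49]  (not all equal)
t=5: [3, 10, 6, 20]  (not all equal)
t=6: [13, 31, 23, 48]  (not all equal)
t=7: [39, 28, 44, 28]  (not all equal)
t=8: [9, 30, 14, 32]  (not all equal)
t=9: [29, 28, 36, 27]  (not all equal)
t=10: [30, 36, 19, 34]  (not all equal)
t=11: [31, 15, 46, 23]  (not all equal)
t=12: [28, 43, 24, 44]  (not all equal)
t=13: [33, 13, 40, 17]  (not all equal)
t=14: [20, 38, 11, 41]  (not all equal)
t=15: [47, 13, 32, 8]  (not all equal)
t=16: [24, 33, 23, 26]  (not all equal)
t=17: [44, 28, 49, 40]  (not all equal)
t=18: [18, 26, 20, 9]  (not all equal)
t=19: [53, 41, 53, 34]  (not all equal)
t=20: [33, 10, 35, 18]  (not all equal)
t=21: [21, 32, 22, 44]  (not all equal)
t=22: [51, 27, 47, 20]  (not all equal)
t=23: [32, 41, 28, 50]  (not all equal)
t=24: [22, 10, 33, 26]  (not all equal)
t=25: [45, 35, 29, 36]  (not all equal)
t=26: [17, 14, 26, 15]  (not all equal)
t=27: [48, 43, 43, 44]  (not all equal)
t=28: [19, 11, 11, 11]  (not all equal)
t=29: [49, 36, 36, 33]  (not all equal)
t=30: [22, 15, 15, 18]  (not all equal)
t=31: [51, 47, 47, 51]  (not all equal)
t=32: [29, 24, 24, 29]  (not all equal)
t=33: [37, 43, 43, 37]  (not all equal)
t=34: [9, 9, 9, 9]  (all equal)

Answer: 34
Key observation: Synchronization is absorbing here: once all sites are equal they stay equal, and step 34 is the first all-equal step.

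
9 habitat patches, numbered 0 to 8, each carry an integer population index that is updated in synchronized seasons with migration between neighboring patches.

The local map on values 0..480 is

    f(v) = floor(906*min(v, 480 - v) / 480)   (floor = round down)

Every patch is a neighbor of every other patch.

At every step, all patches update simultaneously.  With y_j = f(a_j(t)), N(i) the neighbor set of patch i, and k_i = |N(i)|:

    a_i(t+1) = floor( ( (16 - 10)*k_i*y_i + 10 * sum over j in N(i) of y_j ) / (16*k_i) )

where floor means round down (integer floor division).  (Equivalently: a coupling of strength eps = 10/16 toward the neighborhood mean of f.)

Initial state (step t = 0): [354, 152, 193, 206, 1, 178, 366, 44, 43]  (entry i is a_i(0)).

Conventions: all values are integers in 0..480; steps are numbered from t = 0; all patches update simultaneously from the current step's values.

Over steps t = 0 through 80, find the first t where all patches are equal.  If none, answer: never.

Simulating step by step:
t=0: [354, 152, 193, 206, 1, 178, 366, 44, 43]  (not all equal)
t=1: [225, 240, 263, 270, 155, 254, 219, 180, 179]  (not all equal)
t=2: [398, 407, 394, 390, 359, 399, 395, 373, 372]  (not all equal)
t=3: [168, 163, 170, 172, 190, 167, 169, 182, 182]  (not all equal)
t=4: [324, 321, 325, 326, 336, 323, 324, 331, 331]  (not all equal)
t=5: [290, 292, 289, 289, 283, 290, 290, 286, 286]  (not all equal)
t=6: [360, 359, 360, 360, 364, 360, 360, 362, 362]  (not all equal)
t=7: [224, 225, 224, 224, 222, 224, 224, 223, 223]  (not all equal)
t=8: [421, 422, 421, 421, 420, 421, 421, 421, 421]  (not all equal)
t=9: [111, 110, 111, 111, 111, 111, 111, 111, 111]  (not all equal)
t=10: [208, 208, 208, 208, 208, 208, 208, 208, 208]  (all equal)

Answer: 10
Key observation: Synchronization is absorbing here: once all patches are equal they stay equal, and step 10 is the first all-equal step.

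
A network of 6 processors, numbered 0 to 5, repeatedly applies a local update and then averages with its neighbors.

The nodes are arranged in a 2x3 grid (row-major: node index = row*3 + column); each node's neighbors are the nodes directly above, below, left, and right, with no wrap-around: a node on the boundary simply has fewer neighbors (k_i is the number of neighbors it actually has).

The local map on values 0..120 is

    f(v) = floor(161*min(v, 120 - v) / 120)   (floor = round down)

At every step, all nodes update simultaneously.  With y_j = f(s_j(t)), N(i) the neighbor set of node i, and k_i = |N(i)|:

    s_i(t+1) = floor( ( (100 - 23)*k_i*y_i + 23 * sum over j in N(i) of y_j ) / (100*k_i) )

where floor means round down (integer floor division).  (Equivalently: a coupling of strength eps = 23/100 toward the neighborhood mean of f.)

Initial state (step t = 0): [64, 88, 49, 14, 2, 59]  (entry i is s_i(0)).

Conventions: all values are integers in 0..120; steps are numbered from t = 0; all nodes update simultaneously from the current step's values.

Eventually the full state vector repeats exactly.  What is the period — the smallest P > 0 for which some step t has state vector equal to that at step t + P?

Answer: 8
Key observation: The state at step 36, [61, 62, 59, 60, 59, 56], reappears at step 44 — and no state repeats earlier — so the cycle the system enters has period 8.

Derivation:
t=0: [64, 88, 49, 14, 2, 59]
t=1: [64, 43, 63, 22, 12, 68]
t=2: [67, 56, 73, 32, 24, 63]
t=3: [68, 70, 65, 44, 39, 69]
t=4: [67, 66, 71, 59, 54, 66]
t=5: [72, 71, 66, 77, 72, 71]
t=6: [63, 65, 70, 58, 63, 65]
t=7: [75, 73, 68, 76, 75, 72]
t=8: [60, 63, 67, 59, 60, 64]
t=9: [79, 76, 72, 79, 79, 75]
t=10: [55, 58, 62, 55, 55, 59]
t=11: [73, 76, 77, 73, 73, 78]
t=12: [62, 59, 57, 63, 62, 56]
t=13: [77, 78, 76, 76, 76, 75]
t=14: [57, 56, 58, 58, 58, 59]
t=15: [76, 75, 77, 76, 77, 78]
t=16: [59, 59, 57, 58, 57, 56]
t=17: [78, 78, 76, 77, 76, 75]
t=18: [56, 56, 58, 57, 58, 59]
t=19: [75, 75, 77, 76, 76, 78]
t=20: [59, 59, 57, 59, 58, 56]
t=21: [79, 78, 76, 78, 77, 75]
t=22: [55, 56, 58, 56, 57, 59]
t=23: [73, 75, 77, 74, 76, 78]
t=24: [62, 59, 57, 61, 59, 56]
t=25: [77, 78, 76, 78, 78, 75]
t=26: [56, 56, 58, 56, 56, 59]
t=27: [75, 75, 77, 75, 75, 78]
t=28: [60, 59, 57, 60, 59, 56]
t=29: [79, 78, 76, 79, 78, 75]
t=30: [55, 56, 58, 55, 56, 59]
t=31: [73, 75, 77, 73, 75, 78]
t=32: [62, 60, 57, 62, 59, 56]
t=33: [77, 79, 76, 77, 78, 75]
t=34: [56, 55, 58, 56, 56, 59]
t=35: [74, 73, 76, 75, 75, 78]
t=36: [61, 62, 59, 60, 59, 56]
t=37: [78, 77, 78, 79, 78, 75]
t=38: [56, 56, 56, 55, 56, 59]
t=39: [74, 75, 75, 73, 75, 78]
t=40: [61, 60, 59, 62, 59, 56]
t=41: [78, 79, 78, 77, 78, 75]
t=42: [56, 55, 56, 56, 56, 59]
t=43: [74, 73, 75, 75, 75, 78]
t=44: [61, 62, 59, 60, 59, 56]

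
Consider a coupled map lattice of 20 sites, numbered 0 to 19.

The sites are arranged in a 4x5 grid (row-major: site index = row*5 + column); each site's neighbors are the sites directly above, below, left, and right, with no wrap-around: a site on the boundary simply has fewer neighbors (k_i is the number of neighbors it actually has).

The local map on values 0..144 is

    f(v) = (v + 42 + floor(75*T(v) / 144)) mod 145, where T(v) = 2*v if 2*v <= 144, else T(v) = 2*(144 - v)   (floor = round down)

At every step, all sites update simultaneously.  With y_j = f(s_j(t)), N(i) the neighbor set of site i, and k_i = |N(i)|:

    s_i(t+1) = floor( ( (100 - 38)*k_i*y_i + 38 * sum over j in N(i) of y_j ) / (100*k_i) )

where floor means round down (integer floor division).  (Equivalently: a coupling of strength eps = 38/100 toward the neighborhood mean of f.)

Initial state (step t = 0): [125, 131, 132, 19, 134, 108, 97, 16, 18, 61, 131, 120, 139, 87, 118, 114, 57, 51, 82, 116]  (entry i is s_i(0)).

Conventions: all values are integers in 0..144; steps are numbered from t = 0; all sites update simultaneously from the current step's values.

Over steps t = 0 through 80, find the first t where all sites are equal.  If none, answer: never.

Simulating step by step:
t=0: [125, 131, 132, 19, 134, 108, 97, 16, 18, 61, 131, 120, 139, 87, 118, 114, 57, 51, 82, 116]  (not all equal)
t=1: [41, 41, 50, 69, 44, 41, 44, 65, 69, 33, 41, 39, 40, 46, 39, 36, 18, 12, 37, 42]  (not all equal)
t=2: [125, 128, 113, 62, 108, 125, 119, 59, 52, 104, 123, 118, 109, 121, 122, 109, 86, 81, 114, 123]  (not all equal)
t=3: [41, 41, 36, 25, 38, 41, 39, 22, 13, 36, 41, 42, 39, 37, 41, 42, 42, 42, 41, 41]  (not all equal)
t=4: [125, 123, 109, 95, 113, 124, 119, 93, 81, 110, 125, 125, 118, 114, 122, 126, 127, 125, 124, 125]  (not all equal)
t=5: [41, 41, 42, 42, 42, 41, 41, 42, 42, 42, 41, 41, 41, 41, 41, 41, 41, 41, 41, 41]  (not all equal)
t=6: [125, 125, 126, 127, 127, 125, 125, 126, 126, 126, 125, 125, 125, 125, 125, 125, 125, 125, 125, 125]  (not all equal)
t=7: [41, 41, 41, 41, 41, 41, 41, 41, 41, 41, 41, 41, 41, 41, 41, 41, 41, 41, 41, 41]  (all equal)

Answer: 7
Key observation: Synchronization is absorbing here: once all sites are equal they stay equal, and step 7 is the first all-equal step.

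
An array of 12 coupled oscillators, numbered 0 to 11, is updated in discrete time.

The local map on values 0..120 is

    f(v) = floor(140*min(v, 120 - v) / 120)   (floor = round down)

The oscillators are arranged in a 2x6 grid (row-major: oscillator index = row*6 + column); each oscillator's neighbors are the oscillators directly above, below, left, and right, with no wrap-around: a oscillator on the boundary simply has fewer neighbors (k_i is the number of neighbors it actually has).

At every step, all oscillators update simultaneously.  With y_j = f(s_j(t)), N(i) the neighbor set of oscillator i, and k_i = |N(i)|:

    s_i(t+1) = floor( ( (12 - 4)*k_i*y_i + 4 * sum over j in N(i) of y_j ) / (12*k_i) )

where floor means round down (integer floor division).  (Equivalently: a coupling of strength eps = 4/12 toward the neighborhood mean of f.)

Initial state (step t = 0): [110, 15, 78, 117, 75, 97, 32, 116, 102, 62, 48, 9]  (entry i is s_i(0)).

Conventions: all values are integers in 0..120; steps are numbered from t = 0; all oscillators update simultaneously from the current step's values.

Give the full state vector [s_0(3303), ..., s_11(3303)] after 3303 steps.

Answer: [58, 59, 59, 60, 60, 60, 58, 59, 59, 60, 60, 60]
Key observation: The state at step 26, [68, 69, 69, 68, 67, 67, 68, 69, 69, 68, 67, 67], reappears at step 34: the system is in a cycle of period 8 from step 26 on.  Therefore the state at step 3303 equals the state at step 26 + ((3303 - 26) mod 8) = 31, which is [58, 59, 59, 60, 60, 60, 58, 59, 59, 60, 60, 60].

Derivation:
t=0: [110, 15, 78, 117, 75, 97, 32, 116, 102, 62, 48, 9]
t=1: [16, 18, 37, 20, 44, 27, 27, 11, 27, 53, 51, 20]
t=2: [20, 22, 37, 32, 46, 33, 25, 17, 33, 53, 54, 30]
t=3: [24, 26, 39, 42, 50, 40, 26, 22, 39, 56, 58, 40]
t=4: [28, 30, 43, 51, 56, 48, 28, 28, 45, 61, 63, 49]
t=5: [32, 36, 49, 59, 63, 57, 32, 34, 51, 65, 65, 58]
t=6: [37, 42, 56, 66, 66, 66, 37, 41, 57, 63, 64, 66]
t=7: [44, 49, 63, 63, 63, 63, 43, 48, 63, 65, 64, 63]
t=8: [51, 57, 65, 65, 65, 66, 51, 56, 64, 64, 65, 65]
t=9: [60, 64, 64, 64, 63, 63, 60, 64, 64, 64, 64, 63]
t=10: [69, 65, 65, 65, 65, 66, 69, 65, 65, 65, 65, 65]
t=11: [59, 63, 64, 64, 63, 63, 59, 63, 64, 64, 64, 63]
t=12: [67, 66, 65, 65, 65, 66, 67, 66, 65, 65, 65, 65]
t=13: [61, 62, 63, 64, 63, 63, 61, 62, 63, 64, 64, 63]
t=14: [67, 67, 66, 65, 65, 66, 67, 67, 66, 65, 65, 65]
t=15: [61, 61, 62, 63, 63, 63, 61, 61, 62, 63, 64, 63]
t=16: [68, 67, 67, 66, 65, 66, 68, 67, 67, 66, 65, 65]
t=17: [60, 60, 61, 62, 63, 63, 60, 60, 61, 62, 63, 63]
t=18: [70, 69, 68, 67, 66, 66, 70, 69, 68, 67, 66, 66]
t=19: [58, 59, 60, 61, 62, 63, 58, 59, 60, 61, 62, 63]
t=20: [67, 68, 69, 68, 67, 66, 67, 68, 69, 68, 67, 66]
t=21: [60, 60, 59, 60, 61, 62, 60, 60, 59, 60, 61, 62]
t=22: [70, 69, 68, 69, 68, 67, 70, 69, 68, 69, 68, 67]
t=23: [58, 59, 59, 59, 60, 60, 58, 59, 59, 59, 60, 60]
t=24: [67, 67, 68, 68, 69, 70, 67, 67, 68, 68, 69, 70]
t=25: [61, 60, 60, 59, 59, 58, 61, 60, 60, 59, 59, 58]
t=26: [68, 69, 69, 68, 67, 67, 68, 69, 69, 68, 67, 67]
t=27: [59, 59, 59, 60, 60, 61, 59, 59, 59, 60, 60, 61]
t=28: [68, 68, 68, 69, 69, 68, 68, 68, 68, 69, 69, 68]
t=29: [60, 60, 59, 59, 59, 59, 60, 60, 59, 59, 59, 59]
t=30: [70, 69, 68, 68, 68, 68, 70, 69, 68, 68, 68, 68]
t=31: [58, 59, 59, 60, 60, 60, 58, 59, 59, 60, 60, 60]
t=32: [67, 67, 68, 69, 70, 70, 67, 67, 68, 69, 70, 70]
t=33: [61, 60, 60, 59, 58, 58, 61, 60, 60, 59, 58, 58]
t=34: [68, 69, 69, 68, 67, 67, 68, 69, 69, 68, 67, 67]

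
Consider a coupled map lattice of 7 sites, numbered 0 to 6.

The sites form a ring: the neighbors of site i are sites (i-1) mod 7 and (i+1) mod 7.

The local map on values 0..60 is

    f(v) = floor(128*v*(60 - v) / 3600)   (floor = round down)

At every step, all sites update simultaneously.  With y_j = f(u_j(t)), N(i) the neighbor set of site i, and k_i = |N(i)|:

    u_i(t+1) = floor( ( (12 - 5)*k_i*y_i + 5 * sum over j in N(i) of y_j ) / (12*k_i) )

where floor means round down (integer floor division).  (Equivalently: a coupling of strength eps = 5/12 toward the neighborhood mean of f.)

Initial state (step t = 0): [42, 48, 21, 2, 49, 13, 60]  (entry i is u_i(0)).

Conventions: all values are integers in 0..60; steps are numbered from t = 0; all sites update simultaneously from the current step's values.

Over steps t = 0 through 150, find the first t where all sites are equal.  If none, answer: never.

Answer: 4
Key observation: Synchronization is absorbing here: once all sites are equal they stay equal, and step 4 is the first all-equal step.

Derivation:
t=0: [42, 48, 21, 2, 49, 13, 60]  (not all equal)
t=1: [19, 23, 21, 12, 16, 16, 9]  (not all equal)
t=2: [25, 29, 27, 22, 23, 23, 20]  (not all equal)
t=3: [30, 31, 30, 29, 29, 29, 29]  (not all equal)
t=4: [31, 31, 31, 31, 31, 31, 31]  (all equal)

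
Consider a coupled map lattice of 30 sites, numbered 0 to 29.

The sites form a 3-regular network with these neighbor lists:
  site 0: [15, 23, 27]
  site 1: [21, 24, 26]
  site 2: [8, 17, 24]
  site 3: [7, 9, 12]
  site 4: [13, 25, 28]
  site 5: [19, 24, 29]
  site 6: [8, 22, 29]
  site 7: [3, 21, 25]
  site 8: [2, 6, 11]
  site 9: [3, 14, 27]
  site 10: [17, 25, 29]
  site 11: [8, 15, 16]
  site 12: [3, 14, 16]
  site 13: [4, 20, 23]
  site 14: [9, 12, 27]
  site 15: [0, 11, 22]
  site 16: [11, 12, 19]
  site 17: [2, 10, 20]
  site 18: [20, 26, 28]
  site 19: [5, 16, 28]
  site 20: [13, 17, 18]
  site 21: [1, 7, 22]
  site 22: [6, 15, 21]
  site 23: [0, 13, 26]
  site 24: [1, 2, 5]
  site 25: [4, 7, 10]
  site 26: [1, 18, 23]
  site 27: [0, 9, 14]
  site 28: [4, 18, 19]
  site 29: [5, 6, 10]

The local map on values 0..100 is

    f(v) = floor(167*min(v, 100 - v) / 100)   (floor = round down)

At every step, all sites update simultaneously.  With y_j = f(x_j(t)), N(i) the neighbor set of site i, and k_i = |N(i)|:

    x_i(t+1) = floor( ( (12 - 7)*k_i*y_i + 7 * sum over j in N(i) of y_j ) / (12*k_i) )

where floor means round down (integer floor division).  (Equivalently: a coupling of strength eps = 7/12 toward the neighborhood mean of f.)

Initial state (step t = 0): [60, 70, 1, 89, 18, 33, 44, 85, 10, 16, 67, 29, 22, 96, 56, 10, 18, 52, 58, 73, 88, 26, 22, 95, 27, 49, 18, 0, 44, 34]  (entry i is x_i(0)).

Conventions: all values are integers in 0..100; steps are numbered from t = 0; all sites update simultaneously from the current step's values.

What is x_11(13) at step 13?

Simulating step by step:
t=0: [60, 70, 1, 89, 18, 33, 44, 85, 10, 16, 67, 29, 22, 96, 56, 10, 18, 52, 58, 73, 88, 26, 22, 95, 27, 49, 18, 0, 44, 34]
t=1: [32, 43, 27, 24, 43, 51, 51, 38, 30, 28, 65, 32, 38, 13, 42, 35, 37, 48, 53, 49, 38, 39, 40, 23, 39, 55, 37, 32, 58, 58]
t=2: [51, 66, 56, 50, 61, 75, 69, 61, 55, 50, 67, 54, 59, 42, 60, 57, 63, 65, 70, 74, 61, 65, 67, 42, 65, 68, 61, 54, 73, 71]
t=3: [75, 58, 67, 76, 59, 46, 55, 64, 70, 78, 53, 71, 69, 68, 71, 70, 61, 61, 54, 46, 61, 58, 57, 71, 57, 58, 61, 76, 49, 48]
t=4: [43, 69, 59, 45, 68, 75, 70, 60, 55, 39, 74, 52, 51, 57, 44, 51, 61, 65, 72, 74, 64, 68, 67, 50, 68, 69, 64, 40, 76, 77]
t=5: [74, 53, 64, 72, 53, 43, 53, 62, 69, 68, 46, 76, 75, 67, 71, 73, 66, 57, 50, 46, 59, 55, 58, 73, 53, 52, 60, 68, 44, 41]
t=6: [45, 75, 63, 49, 72, 72, 69, 65, 55, 50, 74, 46, 46, 60, 48, 48, 53, 69, 74, 70, 68, 72, 67, 50, 73, 75, 67, 50, 76, 72]
t=7: [79, 45, 58, 75, 47, 46, 55, 56, 67, 82, 44, 76, 78, 62, 80, 73, 71, 51, 46, 52, 53, 49, 57, 72, 47, 45, 55, 80, 43, 46]
t=8: [38, 76, 70, 44, 73, 77, 70, 68, 58, 33, 75, 45, 38, 65, 33, 47, 50, 76, 75, 71, 75, 76, 68, 52, 75, 74, 69, 32, 75, 75]
t=9: [67, 42, 50, 63, 46, 41, 52, 52, 63, 58, 41, 76, 67, 56, 56, 69, 70, 42, 42, 51, 44, 45, 54, 66, 41, 44, 52, 55, 43, 42]
t=10: [58, 72, 73, 65, 73, 70, 73, 73, 64, 69, 69, 48, 58, 70, 69, 54, 55, 72, 72, 70, 71, 75, 71, 63, 71, 73, 71, 69, 73, 71]
t=11: [65, 45, 48, 56, 45, 49, 49, 46, 58, 52, 48, 74, 64, 50, 54, 70, 70, 47, 46, 53, 47, 44, 51, 58, 47, 46, 49, 54, 46, 48]
t=12: [62, 76, 77, 72, 76, 79, 78, 74, 68, 77, 78, 50, 63, 77, 73, 56, 56, 78, 77, 72, 78, 75, 73, 72, 78, 76, 76, 73, 76, 80]
t=13: [58, 39, 40, 46, 39, 36, 40, 42, 52, 42, 36, 73, 57, 39, 46, 67, 67, 36, 38, 47, 36, 41, 47, 46, 36, 39, 40, 47, 40, 34]

Answer: x_11(13) = 73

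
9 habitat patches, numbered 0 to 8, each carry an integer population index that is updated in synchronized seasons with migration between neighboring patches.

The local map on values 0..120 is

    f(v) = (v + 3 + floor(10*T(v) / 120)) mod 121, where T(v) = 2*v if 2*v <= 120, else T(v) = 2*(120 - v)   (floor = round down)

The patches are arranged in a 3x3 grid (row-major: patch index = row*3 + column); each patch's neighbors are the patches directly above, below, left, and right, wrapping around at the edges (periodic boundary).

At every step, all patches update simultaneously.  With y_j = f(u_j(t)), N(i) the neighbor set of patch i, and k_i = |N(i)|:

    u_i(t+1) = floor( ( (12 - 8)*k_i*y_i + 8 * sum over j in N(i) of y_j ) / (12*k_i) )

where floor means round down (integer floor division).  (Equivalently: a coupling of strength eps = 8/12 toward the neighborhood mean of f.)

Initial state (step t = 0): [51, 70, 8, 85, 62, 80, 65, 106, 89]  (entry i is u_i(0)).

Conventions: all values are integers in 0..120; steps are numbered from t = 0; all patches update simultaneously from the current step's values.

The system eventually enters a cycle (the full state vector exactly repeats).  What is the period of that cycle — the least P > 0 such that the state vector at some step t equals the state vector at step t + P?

Answer: 19
Key observation: The state at step 8, [118, 118, 118, 118, 118, 118, 118, 118, 118], reappears at step 27 — and no state repeats earlier — so the cycle the system enters has period 19.

Derivation:
t=0: [51, 70, 8, 85, 62, 80, 65, 106, 89]
t=1: [64, 70, 58, 81, 87, 75, 86, 91, 80]
t=2: [81, 83, 78, 88, 90, 85, 90, 92, 87]
t=3: [92, 93, 91, 95, 96, 93, 96, 96, 94]
t=4: [100, 100, 99, 101, 101, 100, 101, 102, 101]
t=5: [106, 106, 105, 106, 106, 106, 107, 107, 106]
t=6: [111, 111, 110, 111, 111, 110, 111, 111, 111]
t=7: [114, 114, 114, 114, 114, 114, 115, 115, 114]
t=8: [118, 118, 118, 118, 118, 118, 118, 118, 118]
t=9: [0, 0, 0, 0, 0, 0, 0, 0, 0]
t=10: [3, 3, 3, 3, 3, 3, 3, 3, 3]
t=11: [6, 6, 6, 6, 6, 6, 6, 6, 6]
t=12: [10, 10, 10, 10, 10, 10, 10, 10, 10]
t=13: [14, 14, 14, 14, 14, 14, 14, 14, 14]
t=14: [19, 19, 19, 19, 19, 19, 19, 19, 19]
t=15: [25, 25, 25, 25, 25, 25, 25, 25, 25]
t=16: [32, 32, 32, 32, 32, 32, 32, 32, 32]
t=17: [40, 40, 40, 40, 40, 40, 40, 40, 40]
t=18: [49, 49, 49, 49, 49, 49, 49, 49, 49]
t=19: [60, 60, 60, 60, 60, 60, 60, 60, 60]
t=20: [73, 73, 73, 73, 73, 73, 73, 73, 73]
t=21: [83, 83, 83, 83, 83, 83, 83, 83, 83]
t=22: [92, 92, 92, 92, 92, 92, 92, 92, 92]
t=23: [99, 99, 99, 99, 99, 99, 99, 99, 99]
t=24: [105, 105, 105, 105, 105, 105, 105, 105, 105]
t=25: [110, 110, 110, 110, 110, 110, 110, 110, 110]
t=26: [114, 114, 114, 114, 114, 114, 114, 114, 114]
t=27: [118, 118, 118, 118, 118, 118, 118, 118, 118]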